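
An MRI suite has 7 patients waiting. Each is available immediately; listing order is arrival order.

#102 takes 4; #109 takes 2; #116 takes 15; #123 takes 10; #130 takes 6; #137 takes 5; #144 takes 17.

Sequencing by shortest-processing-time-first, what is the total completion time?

164

SPT (increasing processing time): #109 #102 #137 #130 #123 #116 #144.
#109: 0→2
#102: 2→6
#137: 6→11
#130: 11→17
#123: 17→27
#116: 27→42
#144: 42→59
Sum = 2+6+11+17+27+42+59 = 164.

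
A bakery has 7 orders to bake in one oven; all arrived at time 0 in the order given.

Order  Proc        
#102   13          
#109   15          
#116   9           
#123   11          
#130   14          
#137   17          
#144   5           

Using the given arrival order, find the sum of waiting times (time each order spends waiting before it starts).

267

FIFO (arrival order): #102 #109 #116 #123 #130 #137 #144.
#102: waits 0, runs 0→13
#109: waits 13, runs 13→28
#116: waits 28, runs 28→37
#123: waits 37, runs 37→48
#130: waits 48, runs 48→62
#137: waits 62, runs 62→79
#144: waits 79, runs 79→84
Sum = 0+13+28+37+48+62+79 = 267.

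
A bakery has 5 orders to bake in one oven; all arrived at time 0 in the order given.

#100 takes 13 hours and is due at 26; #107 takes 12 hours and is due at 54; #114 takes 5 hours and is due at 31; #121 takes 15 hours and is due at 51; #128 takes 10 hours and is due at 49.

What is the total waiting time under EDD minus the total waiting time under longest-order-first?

EDD (increasing due date): #100 #114 #128 #121 #107.
#100: waits 0, runs 0→13
#114: waits 13, runs 13→18
#128: waits 18, runs 18→28
#121: waits 28, runs 28→43
#107: waits 43, runs 43→55
Sum = 0+13+18+28+43 = 102.
LPT (decreasing processing time): #121 #100 #107 #128 #114.
#121: waits 0, runs 0→15
#100: waits 15, runs 15→28
#107: waits 28, runs 28→40
#128: waits 40, runs 40→50
#114: waits 50, runs 50→55
Sum = 0+15+28+40+50 = 133.
Difference = 102 − 133 = -31.

-31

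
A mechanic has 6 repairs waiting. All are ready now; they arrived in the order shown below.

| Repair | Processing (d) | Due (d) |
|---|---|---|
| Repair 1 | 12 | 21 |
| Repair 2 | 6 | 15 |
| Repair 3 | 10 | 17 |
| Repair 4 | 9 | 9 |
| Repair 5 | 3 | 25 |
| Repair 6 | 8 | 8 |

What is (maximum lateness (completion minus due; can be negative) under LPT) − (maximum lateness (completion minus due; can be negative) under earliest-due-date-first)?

7

LPT (decreasing processing time): Repair 1 Repair 3 Repair 4 Repair 6 Repair 2 Repair 5.
Repair 1: 0→12, due 21, lateness -9
Repair 3: 12→22, due 17, lateness 5
Repair 4: 22→31, due 9, lateness 22
Repair 6: 31→39, due 8, lateness 31
Repair 2: 39→45, due 15, lateness 30
Repair 5: 45→48, due 25, lateness 23
Maximum = 31.
EDD (increasing due date): Repair 6 Repair 4 Repair 2 Repair 3 Repair 1 Repair 5.
Repair 6: 0→8, due 8, lateness 0
Repair 4: 8→17, due 9, lateness 8
Repair 2: 17→23, due 15, lateness 8
Repair 3: 23→33, due 17, lateness 16
Repair 1: 33→45, due 21, lateness 24
Repair 5: 45→48, due 25, lateness 23
Maximum = 24.
Difference = 31 − 24 = 7.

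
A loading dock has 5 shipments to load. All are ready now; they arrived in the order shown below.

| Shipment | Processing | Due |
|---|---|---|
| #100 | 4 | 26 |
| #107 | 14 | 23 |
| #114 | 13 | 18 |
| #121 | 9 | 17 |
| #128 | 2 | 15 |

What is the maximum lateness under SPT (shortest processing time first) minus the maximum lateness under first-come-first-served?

-8

SPT (increasing processing time): #128 #100 #121 #114 #107.
#128: 0→2, due 15, lateness -13
#100: 2→6, due 26, lateness -20
#121: 6→15, due 17, lateness -2
#114: 15→28, due 18, lateness 10
#107: 28→42, due 23, lateness 19
Maximum = 19.
FIFO (arrival order): #100 #107 #114 #121 #128.
#100: 0→4, due 26, lateness -22
#107: 4→18, due 23, lateness -5
#114: 18→31, due 18, lateness 13
#121: 31→40, due 17, lateness 23
#128: 40→42, due 15, lateness 27
Maximum = 27.
Difference = 19 − 27 = -8.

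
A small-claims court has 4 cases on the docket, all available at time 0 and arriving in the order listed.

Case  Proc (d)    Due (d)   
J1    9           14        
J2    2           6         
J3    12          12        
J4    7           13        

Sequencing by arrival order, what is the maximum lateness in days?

FIFO (arrival order): J1 J2 J3 J4.
J1: 0→9, due 14, lateness -5
J2: 9→11, due 6, lateness 5
J3: 11→23, due 12, lateness 11
J4: 23→30, due 13, lateness 17
Maximum = 17.

17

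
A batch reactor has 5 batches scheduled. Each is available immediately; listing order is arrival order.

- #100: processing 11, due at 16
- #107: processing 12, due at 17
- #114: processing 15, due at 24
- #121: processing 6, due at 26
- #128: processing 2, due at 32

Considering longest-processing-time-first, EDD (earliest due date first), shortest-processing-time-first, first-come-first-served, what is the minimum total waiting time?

LPT (decreasing processing time): #114 #107 #100 #121 #128.
#114: waits 0, runs 0→15
#107: waits 15, runs 15→27
#100: waits 27, runs 27→38
#121: waits 38, runs 38→44
#128: waits 44, runs 44→46
Sum = 0+15+27+38+44 = 124.
EDD (increasing due date): #100 #107 #114 #121 #128.
#100: waits 0, runs 0→11
#107: waits 11, runs 11→23
#114: waits 23, runs 23→38
#121: waits 38, runs 38→44
#128: waits 44, runs 44→46
Sum = 0+11+23+38+44 = 116.
SPT (increasing processing time): #128 #121 #100 #107 #114.
#128: waits 0, runs 0→2
#121: waits 2, runs 2→8
#100: waits 8, runs 8→19
#107: waits 19, runs 19→31
#114: waits 31, runs 31→46
Sum = 0+2+8+19+31 = 60.
FIFO (arrival order): #100 #107 #114 #121 #128.
#100: waits 0, runs 0→11
#107: waits 11, runs 11→23
#114: waits 23, runs 23→38
#121: waits 38, runs 38→44
#128: waits 44, runs 44→46
Sum = 0+11+23+38+44 = 116.
LPT 124, EDD 116, SPT 60, FIFO 116 → minimum 60.

60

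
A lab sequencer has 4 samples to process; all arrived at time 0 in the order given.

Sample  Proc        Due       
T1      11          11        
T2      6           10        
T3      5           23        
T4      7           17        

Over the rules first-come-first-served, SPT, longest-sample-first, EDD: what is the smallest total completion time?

63

FIFO (arrival order): T1 T2 T3 T4.
T1: 0→11
T2: 11→17
T3: 17→22
T4: 22→29
Sum = 11+17+22+29 = 79.
SPT (increasing processing time): T3 T2 T4 T1.
T3: 0→5
T2: 5→11
T4: 11→18
T1: 18→29
Sum = 5+11+18+29 = 63.
LPT (decreasing processing time): T1 T4 T2 T3.
T1: 0→11
T4: 11→18
T2: 18→24
T3: 24→29
Sum = 11+18+24+29 = 82.
EDD (increasing due date): T2 T1 T4 T3.
T2: 0→6
T1: 6→17
T4: 17→24
T3: 24→29
Sum = 6+17+24+29 = 76.
FIFO 79, SPT 63, LPT 82, EDD 76 → minimum 63.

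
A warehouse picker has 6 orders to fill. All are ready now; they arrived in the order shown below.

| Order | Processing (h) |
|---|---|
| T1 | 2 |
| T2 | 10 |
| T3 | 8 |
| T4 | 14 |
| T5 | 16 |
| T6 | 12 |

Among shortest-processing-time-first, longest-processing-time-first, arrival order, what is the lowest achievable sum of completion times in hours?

SPT (increasing processing time): T1 T3 T2 T6 T4 T5.
T1: 0→2
T3: 2→10
T2: 10→20
T6: 20→32
T4: 32→46
T5: 46→62
Sum = 2+10+20+32+46+62 = 172.
LPT (decreasing processing time): T5 T4 T6 T2 T3 T1.
T5: 0→16
T4: 16→30
T6: 30→42
T2: 42→52
T3: 52→60
T1: 60→62
Sum = 16+30+42+52+60+62 = 262.
FIFO (arrival order): T1 T2 T3 T4 T5 T6.
T1: 0→2
T2: 2→12
T3: 12→20
T4: 20→34
T5: 34→50
T6: 50→62
Sum = 2+12+20+34+50+62 = 180.
SPT 172, LPT 262, FIFO 180 → minimum 172.

172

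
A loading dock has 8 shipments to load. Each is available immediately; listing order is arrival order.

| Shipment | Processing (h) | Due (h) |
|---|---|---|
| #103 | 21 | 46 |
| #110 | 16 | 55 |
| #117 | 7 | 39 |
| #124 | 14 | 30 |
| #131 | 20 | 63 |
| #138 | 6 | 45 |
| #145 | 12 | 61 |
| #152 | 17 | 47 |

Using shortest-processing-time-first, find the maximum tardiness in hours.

SPT (increasing processing time): #138 #117 #145 #124 #110 #152 #131 #103.
#138: 0→6, due 45, tardiness 0
#117: 6→13, due 39, tardiness 0
#145: 13→25, due 61, tardiness 0
#124: 25→39, due 30, tardiness 9
#110: 39→55, due 55, tardiness 0
#152: 55→72, due 47, tardiness 25
#131: 72→92, due 63, tardiness 29
#103: 92→113, due 46, tardiness 67
Maximum = 67.

67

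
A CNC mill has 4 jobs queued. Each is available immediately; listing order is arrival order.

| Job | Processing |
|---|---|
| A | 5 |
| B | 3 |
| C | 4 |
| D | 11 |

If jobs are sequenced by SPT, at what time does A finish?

12

SPT (increasing processing time): B C A D.
B: 0→3
C: 3→7
A: 7→12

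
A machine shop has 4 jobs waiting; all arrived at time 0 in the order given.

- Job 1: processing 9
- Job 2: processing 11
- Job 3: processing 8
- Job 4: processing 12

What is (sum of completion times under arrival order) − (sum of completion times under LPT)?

-10

FIFO (arrival order): Job 1 Job 2 Job 3 Job 4.
Job 1: 0→9
Job 2: 9→20
Job 3: 20→28
Job 4: 28→40
Sum = 9+20+28+40 = 97.
LPT (decreasing processing time): Job 4 Job 2 Job 1 Job 3.
Job 4: 0→12
Job 2: 12→23
Job 1: 23→32
Job 3: 32→40
Sum = 12+23+32+40 = 107.
Difference = 97 − 107 = -10.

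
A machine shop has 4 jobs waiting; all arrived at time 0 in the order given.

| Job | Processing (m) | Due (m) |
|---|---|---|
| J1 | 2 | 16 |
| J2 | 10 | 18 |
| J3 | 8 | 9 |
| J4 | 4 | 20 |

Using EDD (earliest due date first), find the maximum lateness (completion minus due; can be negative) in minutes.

EDD (increasing due date): J3 J1 J2 J4.
J3: 0→8, due 9, lateness -1
J1: 8→10, due 16, lateness -6
J2: 10→20, due 18, lateness 2
J4: 20→24, due 20, lateness 4
Maximum = 4.

4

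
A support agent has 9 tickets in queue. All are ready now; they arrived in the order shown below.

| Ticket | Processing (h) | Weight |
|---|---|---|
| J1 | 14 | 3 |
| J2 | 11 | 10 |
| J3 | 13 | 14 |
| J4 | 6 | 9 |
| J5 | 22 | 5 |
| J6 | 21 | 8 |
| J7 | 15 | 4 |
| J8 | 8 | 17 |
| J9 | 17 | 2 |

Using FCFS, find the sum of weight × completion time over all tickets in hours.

4778

FIFO (arrival order): J1 J2 J3 J4 J5 J6 J7 J8 J9.
J1: finishes 14, weight 3, w·C = 42
J2: finishes 25, weight 10, w·C = 250
J3: finishes 38, weight 14, w·C = 532
J4: finishes 44, weight 9, w·C = 396
J5: finishes 66, weight 5, w·C = 330
J6: finishes 87, weight 8, w·C = 696
J7: finishes 102, weight 4, w·C = 408
J8: finishes 110, weight 17, w·C = 1870
J9: finishes 127, weight 2, w·C = 254
Sum = 42+250+532+396+330+696+408+1870+254 = 4778.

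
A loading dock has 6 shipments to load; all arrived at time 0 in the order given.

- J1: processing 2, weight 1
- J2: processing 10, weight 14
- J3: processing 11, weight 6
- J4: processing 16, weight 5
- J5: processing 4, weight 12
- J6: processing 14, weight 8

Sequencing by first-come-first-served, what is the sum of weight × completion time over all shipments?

1475

FIFO (arrival order): J1 J2 J3 J4 J5 J6.
J1: finishes 2, weight 1, w·C = 2
J2: finishes 12, weight 14, w·C = 168
J3: finishes 23, weight 6, w·C = 138
J4: finishes 39, weight 5, w·C = 195
J5: finishes 43, weight 12, w·C = 516
J6: finishes 57, weight 8, w·C = 456
Sum = 2+168+138+195+516+456 = 1475.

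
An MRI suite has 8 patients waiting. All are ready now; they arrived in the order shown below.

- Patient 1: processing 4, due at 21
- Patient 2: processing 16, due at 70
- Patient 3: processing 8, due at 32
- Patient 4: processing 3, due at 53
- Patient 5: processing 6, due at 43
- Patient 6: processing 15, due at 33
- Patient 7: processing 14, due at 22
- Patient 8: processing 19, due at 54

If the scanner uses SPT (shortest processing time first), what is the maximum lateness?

SPT (increasing processing time): Patient 4 Patient 1 Patient 5 Patient 3 Patient 7 Patient 6 Patient 2 Patient 8.
Patient 4: 0→3, due 53, lateness -50
Patient 1: 3→7, due 21, lateness -14
Patient 5: 7→13, due 43, lateness -30
Patient 3: 13→21, due 32, lateness -11
Patient 7: 21→35, due 22, lateness 13
Patient 6: 35→50, due 33, lateness 17
Patient 2: 50→66, due 70, lateness -4
Patient 8: 66→85, due 54, lateness 31
Maximum = 31.

31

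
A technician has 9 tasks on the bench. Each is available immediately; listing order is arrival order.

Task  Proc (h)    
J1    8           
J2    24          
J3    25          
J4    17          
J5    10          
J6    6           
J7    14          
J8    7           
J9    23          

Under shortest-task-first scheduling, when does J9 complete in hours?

85

SPT (increasing processing time): J6 J8 J1 J5 J7 J4 J9 J2 J3.
J6: 0→6
J8: 6→13
J1: 13→21
J5: 21→31
J7: 31→45
J4: 45→62
J9: 62→85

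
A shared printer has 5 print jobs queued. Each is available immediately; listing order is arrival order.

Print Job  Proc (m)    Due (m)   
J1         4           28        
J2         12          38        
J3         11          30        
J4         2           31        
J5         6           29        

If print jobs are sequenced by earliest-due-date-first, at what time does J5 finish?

10

EDD (increasing due date): J1 J5 J3 J4 J2.
J1: 0→4
J5: 4→10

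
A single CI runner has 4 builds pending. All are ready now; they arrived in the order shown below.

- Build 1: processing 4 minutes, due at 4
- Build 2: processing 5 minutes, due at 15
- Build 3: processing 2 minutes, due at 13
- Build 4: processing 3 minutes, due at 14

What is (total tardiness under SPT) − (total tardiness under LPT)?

SPT (increasing processing time): Build 3 Build 4 Build 1 Build 2.
Build 3: 0→2, due 13, tardiness 0
Build 4: 2→5, due 14, tardiness 0
Build 1: 5→9, due 4, tardiness 5
Build 2: 9→14, due 15, tardiness 0
Sum = 0+0+5+0 = 5.
LPT (decreasing processing time): Build 2 Build 1 Build 4 Build 3.
Build 2: 0→5, due 15, tardiness 0
Build 1: 5→9, due 4, tardiness 5
Build 4: 9→12, due 14, tardiness 0
Build 3: 12→14, due 13, tardiness 1
Sum = 0+5+0+1 = 6.
Difference = 5 − 6 = -1.

-1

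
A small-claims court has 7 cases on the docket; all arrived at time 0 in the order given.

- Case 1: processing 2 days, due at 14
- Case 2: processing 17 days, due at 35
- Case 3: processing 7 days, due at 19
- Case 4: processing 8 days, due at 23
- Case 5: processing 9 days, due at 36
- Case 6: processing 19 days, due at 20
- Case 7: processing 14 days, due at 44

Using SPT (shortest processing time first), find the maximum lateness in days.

56

SPT (increasing processing time): Case 1 Case 3 Case 4 Case 5 Case 7 Case 2 Case 6.
Case 1: 0→2, due 14, lateness -12
Case 3: 2→9, due 19, lateness -10
Case 4: 9→17, due 23, lateness -6
Case 5: 17→26, due 36, lateness -10
Case 7: 26→40, due 44, lateness -4
Case 2: 40→57, due 35, lateness 22
Case 6: 57→76, due 20, lateness 56
Maximum = 56.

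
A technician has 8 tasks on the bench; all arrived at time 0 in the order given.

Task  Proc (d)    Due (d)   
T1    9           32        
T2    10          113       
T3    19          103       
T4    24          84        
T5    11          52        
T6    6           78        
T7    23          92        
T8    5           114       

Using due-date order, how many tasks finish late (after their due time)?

0

EDD (increasing due date): T1 T5 T6 T4 T7 T3 T2 T8.
T1: 0→9, due 32, tardiness 0
T5: 9→20, due 52, tardiness 0
T6: 20→26, due 78, tardiness 0
T4: 26→50, due 84, tardiness 0
T7: 50→73, due 92, tardiness 0
T3: 73→92, due 103, tardiness 0
T2: 92→102, due 113, tardiness 0
T8: 102→107, due 114, tardiness 0
Late tasks: 0.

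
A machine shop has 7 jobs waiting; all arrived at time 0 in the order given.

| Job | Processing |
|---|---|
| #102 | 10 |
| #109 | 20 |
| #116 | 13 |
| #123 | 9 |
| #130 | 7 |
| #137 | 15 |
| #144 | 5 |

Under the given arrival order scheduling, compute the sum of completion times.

347

FIFO (arrival order): #102 #109 #116 #123 #130 #137 #144.
#102: 0→10
#109: 10→30
#116: 30→43
#123: 43→52
#130: 52→59
#137: 59→74
#144: 74→79
Sum = 10+30+43+52+59+74+79 = 347.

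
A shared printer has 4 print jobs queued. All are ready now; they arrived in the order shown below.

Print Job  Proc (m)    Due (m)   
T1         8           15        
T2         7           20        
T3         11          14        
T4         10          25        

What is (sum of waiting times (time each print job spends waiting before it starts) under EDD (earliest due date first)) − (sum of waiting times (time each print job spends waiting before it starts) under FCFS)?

7

EDD (increasing due date): T3 T1 T2 T4.
T3: waits 0, runs 0→11
T1: waits 11, runs 11→19
T2: waits 19, runs 19→26
T4: waits 26, runs 26→36
Sum = 0+11+19+26 = 56.
FIFO (arrival order): T1 T2 T3 T4.
T1: waits 0, runs 0→8
T2: waits 8, runs 8→15
T3: waits 15, runs 15→26
T4: waits 26, runs 26→36
Sum = 0+8+15+26 = 49.
Difference = 56 − 49 = 7.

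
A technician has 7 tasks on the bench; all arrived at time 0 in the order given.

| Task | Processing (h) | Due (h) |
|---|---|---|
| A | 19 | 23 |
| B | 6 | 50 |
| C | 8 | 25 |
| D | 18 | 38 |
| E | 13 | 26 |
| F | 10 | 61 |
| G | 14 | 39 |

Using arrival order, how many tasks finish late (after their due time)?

5

FIFO (arrival order): A B C D E F G.
A: 0→19, due 23, tardiness 0
B: 19→25, due 50, tardiness 0
C: 25→33, due 25, tardiness 8
D: 33→51, due 38, tardiness 13
E: 51→64, due 26, tardiness 38
F: 64→74, due 61, tardiness 13
G: 74→88, due 39, tardiness 49
Late tasks: 5.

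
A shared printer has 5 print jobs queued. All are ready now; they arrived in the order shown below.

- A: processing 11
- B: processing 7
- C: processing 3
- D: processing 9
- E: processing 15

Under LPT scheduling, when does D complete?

35

LPT (decreasing processing time): E A D B C.
E: 0→15
A: 15→26
D: 26→35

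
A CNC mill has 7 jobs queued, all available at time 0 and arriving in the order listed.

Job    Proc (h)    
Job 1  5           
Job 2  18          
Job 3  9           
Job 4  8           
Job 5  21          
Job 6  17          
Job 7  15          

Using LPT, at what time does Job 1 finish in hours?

93

LPT (decreasing processing time): Job 5 Job 2 Job 6 Job 7 Job 3 Job 4 Job 1.
Job 5: 0→21
Job 2: 21→39
Job 6: 39→56
Job 7: 56→71
Job 3: 71→80
Job 4: 80→88
Job 1: 88→93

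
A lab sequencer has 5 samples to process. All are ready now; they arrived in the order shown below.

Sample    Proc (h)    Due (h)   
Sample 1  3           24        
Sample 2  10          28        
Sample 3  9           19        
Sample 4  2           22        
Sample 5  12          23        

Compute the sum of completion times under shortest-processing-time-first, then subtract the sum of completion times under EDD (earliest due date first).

SPT (increasing processing time): Sample 4 Sample 1 Sample 3 Sample 2 Sample 5.
Sample 4: 0→2
Sample 1: 2→5
Sample 3: 5→14
Sample 2: 14→24
Sample 5: 24→36
Sum = 2+5+14+24+36 = 81.
EDD (increasing due date): Sample 3 Sample 4 Sample 5 Sample 1 Sample 2.
Sample 3: 0→9
Sample 4: 9→11
Sample 5: 11→23
Sample 1: 23→26
Sample 2: 26→36
Sum = 9+11+23+26+36 = 105.
Difference = 81 − 105 = -24.

-24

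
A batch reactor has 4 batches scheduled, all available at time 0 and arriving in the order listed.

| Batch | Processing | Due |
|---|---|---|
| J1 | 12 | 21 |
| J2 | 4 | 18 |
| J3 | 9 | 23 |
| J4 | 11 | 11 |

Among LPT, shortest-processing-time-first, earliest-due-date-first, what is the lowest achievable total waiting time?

41

LPT (decreasing processing time): J1 J4 J3 J2.
J1: waits 0, runs 0→12
J4: waits 12, runs 12→23
J3: waits 23, runs 23→32
J2: waits 32, runs 32→36
Sum = 0+12+23+32 = 67.
SPT (increasing processing time): J2 J3 J4 J1.
J2: waits 0, runs 0→4
J3: waits 4, runs 4→13
J4: waits 13, runs 13→24
J1: waits 24, runs 24→36
Sum = 0+4+13+24 = 41.
EDD (increasing due date): J4 J2 J1 J3.
J4: waits 0, runs 0→11
J2: waits 11, runs 11→15
J1: waits 15, runs 15→27
J3: waits 27, runs 27→36
Sum = 0+11+15+27 = 53.
LPT 67, SPT 41, EDD 53 → minimum 41.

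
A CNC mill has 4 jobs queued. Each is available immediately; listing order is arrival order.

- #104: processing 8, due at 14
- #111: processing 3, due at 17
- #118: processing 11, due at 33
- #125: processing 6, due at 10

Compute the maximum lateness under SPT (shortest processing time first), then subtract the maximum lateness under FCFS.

-15

SPT (increasing processing time): #111 #125 #104 #118.
#111: 0→3, due 17, lateness -14
#125: 3→9, due 10, lateness -1
#104: 9→17, due 14, lateness 3
#118: 17→28, due 33, lateness -5
Maximum = 3.
FIFO (arrival order): #104 #111 #118 #125.
#104: 0→8, due 14, lateness -6
#111: 8→11, due 17, lateness -6
#118: 11→22, due 33, lateness -11
#125: 22→28, due 10, lateness 18
Maximum = 18.
Difference = 3 − 18 = -15.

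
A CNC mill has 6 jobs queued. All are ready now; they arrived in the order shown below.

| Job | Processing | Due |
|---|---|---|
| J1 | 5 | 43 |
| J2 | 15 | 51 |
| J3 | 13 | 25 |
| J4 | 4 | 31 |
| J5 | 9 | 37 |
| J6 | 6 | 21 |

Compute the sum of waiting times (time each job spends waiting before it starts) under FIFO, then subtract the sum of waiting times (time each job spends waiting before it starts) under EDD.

24

FIFO (arrival order): J1 J2 J3 J4 J5 J6.
J1: waits 0, runs 0→5
J2: waits 5, runs 5→20
J3: waits 20, runs 20→33
J4: waits 33, runs 33→37
J5: waits 37, runs 37→46
J6: waits 46, runs 46→52
Sum = 0+5+20+33+37+46 = 141.
EDD (increasing due date): J6 J3 J4 J5 J1 J2.
J6: waits 0, runs 0→6
J3: waits 6, runs 6→19
J4: waits 19, runs 19→23
J5: waits 23, runs 23→32
J1: waits 32, runs 32→37
J2: waits 37, runs 37→52
Sum = 0+6+19+23+32+37 = 117.
Difference = 141 − 117 = 24.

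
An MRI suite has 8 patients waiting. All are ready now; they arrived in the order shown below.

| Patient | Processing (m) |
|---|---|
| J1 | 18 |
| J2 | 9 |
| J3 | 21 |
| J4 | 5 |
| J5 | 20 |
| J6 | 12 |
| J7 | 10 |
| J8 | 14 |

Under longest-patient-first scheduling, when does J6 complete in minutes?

LPT (decreasing processing time): J3 J5 J1 J8 J6 J7 J2 J4.
J3: 0→21
J5: 21→41
J1: 41→59
J8: 59→73
J6: 73→85

85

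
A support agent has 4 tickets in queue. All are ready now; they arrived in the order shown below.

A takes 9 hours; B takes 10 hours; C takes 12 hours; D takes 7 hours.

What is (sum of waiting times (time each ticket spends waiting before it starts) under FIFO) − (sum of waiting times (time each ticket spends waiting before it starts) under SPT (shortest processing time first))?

FIFO (arrival order): A B C D.
A: waits 0, runs 0→9
B: waits 9, runs 9→19
C: waits 19, runs 19→31
D: waits 31, runs 31→38
Sum = 0+9+19+31 = 59.
SPT (increasing processing time): D A B C.
D: waits 0, runs 0→7
A: waits 7, runs 7→16
B: waits 16, runs 16→26
C: waits 26, runs 26→38
Sum = 0+7+16+26 = 49.
Difference = 59 − 49 = 10.

10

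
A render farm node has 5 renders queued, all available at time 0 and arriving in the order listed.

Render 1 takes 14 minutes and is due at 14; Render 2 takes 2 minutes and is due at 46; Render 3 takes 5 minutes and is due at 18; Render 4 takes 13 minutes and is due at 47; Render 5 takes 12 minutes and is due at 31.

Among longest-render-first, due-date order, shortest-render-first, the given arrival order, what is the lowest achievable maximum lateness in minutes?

1

LPT (decreasing processing time): Render 1 Render 4 Render 5 Render 3 Render 2.
Render 1: 0→14, due 14, lateness 0
Render 4: 14→27, due 47, lateness -20
Render 5: 27→39, due 31, lateness 8
Render 3: 39→44, due 18, lateness 26
Render 2: 44→46, due 46, lateness 0
Maximum = 26.
EDD (increasing due date): Render 1 Render 3 Render 5 Render 2 Render 4.
Render 1: 0→14, due 14, lateness 0
Render 3: 14→19, due 18, lateness 1
Render 5: 19→31, due 31, lateness 0
Render 2: 31→33, due 46, lateness -13
Render 4: 33→46, due 47, lateness -1
Maximum = 1.
SPT (increasing processing time): Render 2 Render 3 Render 5 Render 4 Render 1.
Render 2: 0→2, due 46, lateness -44
Render 3: 2→7, due 18, lateness -11
Render 5: 7→19, due 31, lateness -12
Render 4: 19→32, due 47, lateness -15
Render 1: 32→46, due 14, lateness 32
Maximum = 32.
FIFO (arrival order): Render 1 Render 2 Render 3 Render 4 Render 5.
Render 1: 0→14, due 14, lateness 0
Render 2: 14→16, due 46, lateness -30
Render 3: 16→21, due 18, lateness 3
Render 4: 21→34, due 47, lateness -13
Render 5: 34→46, due 31, lateness 15
Maximum = 15.
LPT 26, EDD 1, SPT 32, FIFO 15 → minimum 1.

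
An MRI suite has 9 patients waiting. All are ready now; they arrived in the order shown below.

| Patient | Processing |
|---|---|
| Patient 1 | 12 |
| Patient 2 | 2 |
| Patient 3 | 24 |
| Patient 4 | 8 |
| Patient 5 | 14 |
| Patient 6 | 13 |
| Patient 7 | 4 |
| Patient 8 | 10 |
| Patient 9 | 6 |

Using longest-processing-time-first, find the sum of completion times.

LPT (decreasing processing time): Patient 3 Patient 5 Patient 6 Patient 1 Patient 8 Patient 4 Patient 9 Patient 7 Patient 2.
Patient 3: 0→24
Patient 5: 24→38
Patient 6: 38→51
Patient 1: 51→63
Patient 8: 63→73
Patient 4: 73→81
Patient 9: 81→87
Patient 7: 87→91
Patient 2: 91→93
Sum = 24+38+51+63+73+81+87+91+93 = 601.

601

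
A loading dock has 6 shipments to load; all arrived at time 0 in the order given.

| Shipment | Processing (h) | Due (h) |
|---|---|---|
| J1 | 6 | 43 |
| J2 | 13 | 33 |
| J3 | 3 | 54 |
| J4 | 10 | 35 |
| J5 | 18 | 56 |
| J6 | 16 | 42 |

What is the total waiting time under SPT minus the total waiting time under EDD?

-57

SPT (increasing processing time): J3 J1 J4 J2 J6 J5.
J3: waits 0, runs 0→3
J1: waits 3, runs 3→9
J4: waits 9, runs 9→19
J2: waits 19, runs 19→32
J6: waits 32, runs 32→48
J5: waits 48, runs 48→66
Sum = 0+3+9+19+32+48 = 111.
EDD (increasing due date): J2 J4 J6 J1 J3 J5.
J2: waits 0, runs 0→13
J4: waits 13, runs 13→23
J6: waits 23, runs 23→39
J1: waits 39, runs 39→45
J3: waits 45, runs 45→48
J5: waits 48, runs 48→66
Sum = 0+13+23+39+45+48 = 168.
Difference = 111 − 168 = -57.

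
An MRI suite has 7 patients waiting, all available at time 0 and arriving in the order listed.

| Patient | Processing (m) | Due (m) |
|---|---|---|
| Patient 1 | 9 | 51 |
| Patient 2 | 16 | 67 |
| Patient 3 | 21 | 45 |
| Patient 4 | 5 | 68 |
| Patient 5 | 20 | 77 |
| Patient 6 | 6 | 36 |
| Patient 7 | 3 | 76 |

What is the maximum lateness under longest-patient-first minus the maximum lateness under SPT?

1

LPT (decreasing processing time): Patient 3 Patient 5 Patient 2 Patient 1 Patient 6 Patient 4 Patient 7.
Patient 3: 0→21, due 45, lateness -24
Patient 5: 21→41, due 77, lateness -36
Patient 2: 41→57, due 67, lateness -10
Patient 1: 57→66, due 51, lateness 15
Patient 6: 66→72, due 36, lateness 36
Patient 4: 72→77, due 68, lateness 9
Patient 7: 77→80, due 76, lateness 4
Maximum = 36.
SPT (increasing processing time): Patient 7 Patient 4 Patient 6 Patient 1 Patient 2 Patient 5 Patient 3.
Patient 7: 0→3, due 76, lateness -73
Patient 4: 3→8, due 68, lateness -60
Patient 6: 8→14, due 36, lateness -22
Patient 1: 14→23, due 51, lateness -28
Patient 2: 23→39, due 67, lateness -28
Patient 5: 39→59, due 77, lateness -18
Patient 3: 59→80, due 45, lateness 35
Maximum = 35.
Difference = 36 − 35 = 1.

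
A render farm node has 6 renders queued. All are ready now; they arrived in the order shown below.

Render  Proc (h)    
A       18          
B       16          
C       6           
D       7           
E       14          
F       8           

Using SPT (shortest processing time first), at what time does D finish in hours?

13

SPT (increasing processing time): C D F E B A.
C: 0→6
D: 6→13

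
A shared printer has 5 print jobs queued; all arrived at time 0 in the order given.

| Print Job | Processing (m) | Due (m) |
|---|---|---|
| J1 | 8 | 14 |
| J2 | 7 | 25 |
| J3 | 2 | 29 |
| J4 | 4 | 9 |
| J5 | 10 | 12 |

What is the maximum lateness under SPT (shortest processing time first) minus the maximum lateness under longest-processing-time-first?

-1

SPT (increasing processing time): J3 J4 J2 J1 J5.
J3: 0→2, due 29, lateness -27
J4: 2→6, due 9, lateness -3
J2: 6→13, due 25, lateness -12
J1: 13→21, due 14, lateness 7
J5: 21→31, due 12, lateness 19
Maximum = 19.
LPT (decreasing processing time): J5 J1 J2 J4 J3.
J5: 0→10, due 12, lateness -2
J1: 10→18, due 14, lateness 4
J2: 18→25, due 25, lateness 0
J4: 25→29, due 9, lateness 20
J3: 29→31, due 29, lateness 2
Maximum = 20.
Difference = 19 − 20 = -1.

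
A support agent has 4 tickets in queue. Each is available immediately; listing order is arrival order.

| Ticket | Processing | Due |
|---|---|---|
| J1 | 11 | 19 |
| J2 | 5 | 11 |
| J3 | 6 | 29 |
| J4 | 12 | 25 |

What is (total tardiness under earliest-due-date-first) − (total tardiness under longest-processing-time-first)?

EDD (increasing due date): J2 J1 J4 J3.
J2: 0→5, due 11, tardiness 0
J1: 5→16, due 19, tardiness 0
J4: 16→28, due 25, tardiness 3
J3: 28→34, due 29, tardiness 5
Sum = 0+0+3+5 = 8.
LPT (decreasing processing time): J4 J1 J3 J2.
J4: 0→12, due 25, tardiness 0
J1: 12→23, due 19, tardiness 4
J3: 23→29, due 29, tardiness 0
J2: 29→34, due 11, tardiness 23
Sum = 0+4+0+23 = 27.
Difference = 8 − 27 = -19.

-19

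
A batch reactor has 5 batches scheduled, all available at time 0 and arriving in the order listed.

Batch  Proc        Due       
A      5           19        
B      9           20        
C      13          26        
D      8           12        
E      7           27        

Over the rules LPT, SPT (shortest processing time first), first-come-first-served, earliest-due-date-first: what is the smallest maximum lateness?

15

LPT (decreasing processing time): C B D E A.
C: 0→13, due 26, lateness -13
B: 13→22, due 20, lateness 2
D: 22→30, due 12, lateness 18
E: 30→37, due 27, lateness 10
A: 37→42, due 19, lateness 23
Maximum = 23.
SPT (increasing processing time): A E D B C.
A: 0→5, due 19, lateness -14
E: 5→12, due 27, lateness -15
D: 12→20, due 12, lateness 8
B: 20→29, due 20, lateness 9
C: 29→42, due 26, lateness 16
Maximum = 16.
FIFO (arrival order): A B C D E.
A: 0→5, due 19, lateness -14
B: 5→14, due 20, lateness -6
C: 14→27, due 26, lateness 1
D: 27→35, due 12, lateness 23
E: 35→42, due 27, lateness 15
Maximum = 23.
EDD (increasing due date): D A B C E.
D: 0→8, due 12, lateness -4
A: 8→13, due 19, lateness -6
B: 13→22, due 20, lateness 2
C: 22→35, due 26, lateness 9
E: 35→42, due 27, lateness 15
Maximum = 15.
LPT 23, SPT 16, FIFO 23, EDD 15 → minimum 15.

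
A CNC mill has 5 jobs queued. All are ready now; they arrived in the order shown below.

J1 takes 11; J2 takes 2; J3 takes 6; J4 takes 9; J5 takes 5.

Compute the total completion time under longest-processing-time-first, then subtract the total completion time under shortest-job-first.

LPT (decreasing processing time): J1 J4 J3 J5 J2.
J1: 0→11
J4: 11→20
J3: 20→26
J5: 26→31
J2: 31→33
Sum = 11+20+26+31+33 = 121.
SPT (increasing processing time): J2 J5 J3 J4 J1.
J2: 0→2
J5: 2→7
J3: 7→13
J4: 13→22
J1: 22→33
Sum = 2+7+13+22+33 = 77.
Difference = 121 − 77 = 44.

44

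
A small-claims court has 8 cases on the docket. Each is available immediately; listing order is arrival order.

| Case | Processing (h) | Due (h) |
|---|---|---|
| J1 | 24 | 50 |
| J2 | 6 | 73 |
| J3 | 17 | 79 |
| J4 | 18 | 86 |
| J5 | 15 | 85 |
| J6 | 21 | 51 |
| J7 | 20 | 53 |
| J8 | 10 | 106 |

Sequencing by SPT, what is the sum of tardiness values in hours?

170

SPT (increasing processing time): J2 J8 J5 J3 J4 J7 J6 J1.
J2: 0→6, due 73, tardiness 0
J8: 6→16, due 106, tardiness 0
J5: 16→31, due 85, tardiness 0
J3: 31→48, due 79, tardiness 0
J4: 48→66, due 86, tardiness 0
J7: 66→86, due 53, tardiness 33
J6: 86→107, due 51, tardiness 56
J1: 107→131, due 50, tardiness 81
Sum = 0+0+0+0+0+33+56+81 = 170.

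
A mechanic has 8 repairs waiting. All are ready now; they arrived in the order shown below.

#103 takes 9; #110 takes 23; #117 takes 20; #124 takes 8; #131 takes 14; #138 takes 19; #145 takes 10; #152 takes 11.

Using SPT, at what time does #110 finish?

SPT (increasing processing time): #124 #103 #145 #152 #131 #138 #117 #110.
#124: 0→8
#103: 8→17
#145: 17→27
#152: 27→38
#131: 38→52
#138: 52→71
#117: 71→91
#110: 91→114

114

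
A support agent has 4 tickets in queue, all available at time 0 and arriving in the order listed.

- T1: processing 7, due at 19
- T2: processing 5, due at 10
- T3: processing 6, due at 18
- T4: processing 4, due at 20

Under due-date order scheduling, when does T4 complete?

22

EDD (increasing due date): T2 T3 T1 T4.
T2: 0→5
T3: 5→11
T1: 11→18
T4: 18→22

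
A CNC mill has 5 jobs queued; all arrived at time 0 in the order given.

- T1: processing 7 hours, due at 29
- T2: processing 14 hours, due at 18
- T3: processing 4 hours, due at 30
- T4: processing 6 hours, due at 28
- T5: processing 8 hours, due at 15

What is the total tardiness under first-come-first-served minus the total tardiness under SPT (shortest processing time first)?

FIFO (arrival order): T1 T2 T3 T4 T5.
T1: 0→7, due 29, tardiness 0
T2: 7→21, due 18, tardiness 3
T3: 21→25, due 30, tardiness 0
T4: 25→31, due 28, tardiness 3
T5: 31→39, due 15, tardiness 24
Sum = 0+3+0+3+24 = 30.
SPT (increasing processing time): T3 T4 T1 T5 T2.
T3: 0→4, due 30, tardiness 0
T4: 4→10, due 28, tardiness 0
T1: 10→17, due 29, tardiness 0
T5: 17→25, due 15, tardiness 10
T2: 25→39, due 18, tardiness 21
Sum = 0+0+0+10+21 = 31.
Difference = 30 − 31 = -1.

-1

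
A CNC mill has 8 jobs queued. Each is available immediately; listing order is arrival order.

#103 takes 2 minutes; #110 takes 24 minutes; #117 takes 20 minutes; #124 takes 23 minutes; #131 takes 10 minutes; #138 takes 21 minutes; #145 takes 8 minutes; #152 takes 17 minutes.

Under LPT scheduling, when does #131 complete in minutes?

115

LPT (decreasing processing time): #110 #124 #138 #117 #152 #131 #145 #103.
#110: 0→24
#124: 24→47
#138: 47→68
#117: 68→88
#152: 88→105
#131: 105→115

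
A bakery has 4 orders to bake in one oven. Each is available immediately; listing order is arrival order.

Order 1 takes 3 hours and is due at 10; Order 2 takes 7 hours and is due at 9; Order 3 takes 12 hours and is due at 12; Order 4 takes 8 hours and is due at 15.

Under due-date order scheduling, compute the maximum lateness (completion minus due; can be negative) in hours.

EDD (increasing due date): Order 2 Order 1 Order 3 Order 4.
Order 2: 0→7, due 9, lateness -2
Order 1: 7→10, due 10, lateness 0
Order 3: 10→22, due 12, lateness 10
Order 4: 22→30, due 15, lateness 15
Maximum = 15.

15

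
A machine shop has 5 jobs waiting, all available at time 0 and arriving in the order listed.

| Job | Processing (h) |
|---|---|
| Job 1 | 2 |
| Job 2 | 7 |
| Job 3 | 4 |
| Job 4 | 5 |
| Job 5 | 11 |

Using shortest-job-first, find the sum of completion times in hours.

66

SPT (increasing processing time): Job 1 Job 3 Job 4 Job 2 Job 5.
Job 1: 0→2
Job 3: 2→6
Job 4: 6→11
Job 2: 11→18
Job 5: 18→29
Sum = 2+6+11+18+29 = 66.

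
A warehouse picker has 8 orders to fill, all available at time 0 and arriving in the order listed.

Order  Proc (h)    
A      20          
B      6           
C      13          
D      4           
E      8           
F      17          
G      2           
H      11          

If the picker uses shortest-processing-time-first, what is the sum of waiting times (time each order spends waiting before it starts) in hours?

SPT (increasing processing time): G D B E H C F A.
G: waits 0, runs 0→2
D: waits 2, runs 2→6
B: waits 6, runs 6→12
E: waits 12, runs 12→20
H: waits 20, runs 20→31
C: waits 31, runs 31→44
F: waits 44, runs 44→61
A: waits 61, runs 61→81
Sum = 0+2+6+12+20+31+44+61 = 176.

176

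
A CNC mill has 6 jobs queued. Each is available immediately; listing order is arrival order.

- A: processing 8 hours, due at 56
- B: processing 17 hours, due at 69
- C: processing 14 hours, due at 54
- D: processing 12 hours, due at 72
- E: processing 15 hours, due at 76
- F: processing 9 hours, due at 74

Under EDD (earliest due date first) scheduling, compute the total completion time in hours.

EDD (increasing due date): C A B D F E.
C: 0→14
A: 14→22
B: 22→39
D: 39→51
F: 51→60
E: 60→75
Sum = 14+22+39+51+60+75 = 261.

261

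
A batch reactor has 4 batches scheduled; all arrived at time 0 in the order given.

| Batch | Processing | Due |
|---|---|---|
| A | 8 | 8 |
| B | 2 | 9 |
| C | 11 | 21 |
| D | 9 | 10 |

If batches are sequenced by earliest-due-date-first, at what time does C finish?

30

EDD (increasing due date): A B D C.
A: 0→8
B: 8→10
D: 10→19
C: 19→30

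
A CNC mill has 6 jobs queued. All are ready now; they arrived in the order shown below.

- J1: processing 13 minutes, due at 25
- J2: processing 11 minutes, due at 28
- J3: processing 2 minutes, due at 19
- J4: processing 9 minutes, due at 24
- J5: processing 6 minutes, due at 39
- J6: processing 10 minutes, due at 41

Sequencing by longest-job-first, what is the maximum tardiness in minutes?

32

LPT (decreasing processing time): J1 J2 J6 J4 J5 J3.
J1: 0→13, due 25, tardiness 0
J2: 13→24, due 28, tardiness 0
J6: 24→34, due 41, tardiness 0
J4: 34→43, due 24, tardiness 19
J5: 43→49, due 39, tardiness 10
J3: 49→51, due 19, tardiness 32
Maximum = 32.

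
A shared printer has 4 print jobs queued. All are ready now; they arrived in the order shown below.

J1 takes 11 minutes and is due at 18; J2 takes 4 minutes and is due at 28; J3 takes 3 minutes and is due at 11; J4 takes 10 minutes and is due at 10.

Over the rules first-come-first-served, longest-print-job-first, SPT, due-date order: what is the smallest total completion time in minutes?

55

FIFO (arrival order): J1 J2 J3 J4.
J1: 0→11
J2: 11→15
J3: 15→18
J4: 18→28
Sum = 11+15+18+28 = 72.
LPT (decreasing processing time): J1 J4 J2 J3.
J1: 0→11
J4: 11→21
J2: 21→25
J3: 25→28
Sum = 11+21+25+28 = 85.
SPT (increasing processing time): J3 J2 J4 J1.
J3: 0→3
J2: 3→7
J4: 7→17
J1: 17→28
Sum = 3+7+17+28 = 55.
EDD (increasing due date): J4 J3 J1 J2.
J4: 0→10
J3: 10→13
J1: 13→24
J2: 24→28
Sum = 10+13+24+28 = 75.
FIFO 72, LPT 85, SPT 55, EDD 75 → minimum 55.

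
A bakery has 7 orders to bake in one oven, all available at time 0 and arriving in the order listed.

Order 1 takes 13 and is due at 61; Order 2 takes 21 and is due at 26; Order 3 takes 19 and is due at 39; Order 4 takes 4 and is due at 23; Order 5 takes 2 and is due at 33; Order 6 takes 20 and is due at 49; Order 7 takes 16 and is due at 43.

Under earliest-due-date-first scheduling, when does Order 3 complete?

46

EDD (increasing due date): Order 4 Order 2 Order 5 Order 3 Order 7 Order 6 Order 1.
Order 4: 0→4
Order 2: 4→25
Order 5: 25→27
Order 3: 27→46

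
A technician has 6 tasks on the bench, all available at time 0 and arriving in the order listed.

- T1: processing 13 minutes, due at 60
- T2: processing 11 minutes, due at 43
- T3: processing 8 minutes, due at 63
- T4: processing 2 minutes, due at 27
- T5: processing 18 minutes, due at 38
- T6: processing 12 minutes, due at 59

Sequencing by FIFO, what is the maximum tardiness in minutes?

FIFO (arrival order): T1 T2 T3 T4 T5 T6.
T1: 0→13, due 60, tardiness 0
T2: 13→24, due 43, tardiness 0
T3: 24→32, due 63, tardiness 0
T4: 32→34, due 27, tardiness 7
T5: 34→52, due 38, tardiness 14
T6: 52→64, due 59, tardiness 5
Maximum = 14.

14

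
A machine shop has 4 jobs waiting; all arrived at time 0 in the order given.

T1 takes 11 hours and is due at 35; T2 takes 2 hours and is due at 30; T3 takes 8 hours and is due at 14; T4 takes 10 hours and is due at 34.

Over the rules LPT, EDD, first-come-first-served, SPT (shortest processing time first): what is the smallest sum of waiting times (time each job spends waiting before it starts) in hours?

32

LPT (decreasing processing time): T1 T4 T3 T2.
T1: waits 0, runs 0→11
T4: waits 11, runs 11→21
T3: waits 21, runs 21→29
T2: waits 29, runs 29→31
Sum = 0+11+21+29 = 61.
EDD (increasing due date): T3 T2 T4 T1.
T3: waits 0, runs 0→8
T2: waits 8, runs 8→10
T4: waits 10, runs 10→20
T1: waits 20, runs 20→31
Sum = 0+8+10+20 = 38.
FIFO (arrival order): T1 T2 T3 T4.
T1: waits 0, runs 0→11
T2: waits 11, runs 11→13
T3: waits 13, runs 13→21
T4: waits 21, runs 21→31
Sum = 0+11+13+21 = 45.
SPT (increasing processing time): T2 T3 T4 T1.
T2: waits 0, runs 0→2
T3: waits 2, runs 2→10
T4: waits 10, runs 10→20
T1: waits 20, runs 20→31
Sum = 0+2+10+20 = 32.
LPT 61, EDD 38, FIFO 45, SPT 32 → minimum 32.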